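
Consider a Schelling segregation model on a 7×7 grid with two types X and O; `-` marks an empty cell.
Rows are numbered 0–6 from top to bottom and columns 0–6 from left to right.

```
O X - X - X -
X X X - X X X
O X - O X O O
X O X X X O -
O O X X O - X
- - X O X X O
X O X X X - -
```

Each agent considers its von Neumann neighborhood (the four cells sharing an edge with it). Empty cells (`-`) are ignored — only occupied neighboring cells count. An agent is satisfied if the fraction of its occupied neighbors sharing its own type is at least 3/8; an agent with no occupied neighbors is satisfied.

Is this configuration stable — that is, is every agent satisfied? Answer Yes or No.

Row 0: (0,0)O 0/2 not · (0,1)X 1/2 satisfied · (0,3)X 0/0 satisfied · (0,5)X 1/1 satisfied
Row 1: (1,0)X 1/3 not · (1,1)X 4/4 satisfied · (1,2)X 1/1 satisfied · (1,4)X 2/2 satisfied · (1,5)X 3/4 satisfied · (1,6)X 1/2 satisfied
Row 2: (2,0)O 0/3 not · (2,1)X 1/3 not · (2,3)O 0/2 not · (2,4)X 2/4 satisfied · (2,5)O 2/4 satisfied · (2,6)O 1/2 satisfied
Row 3: (3,0)X 0/3 not · (3,1)O 1/4 not · (3,2)X 2/3 satisfied · (3,3)X 3/4 satisfied · (3,4)X 2/4 satisfied · (3,5)O 1/2 satisfied
Row 4: (4,0)O 1/2 satisfied · (4,1)O 2/3 satisfied · (4,2)X 3/4 satisfied · (4,3)X 2/4 satisfied · (4,4)O 0/3 not · (4,6)X 0/1 not
Row 5: (5,2)X 2/3 satisfied · (5,3)O 0/4 not · (5,4)X 2/4 satisfied · (5,5)X 1/2 satisfied · (5,6)O 0/2 not
Row 6: (6,0)X 0/1 not · (6,1)O 0/2 not · (6,2)X 2/3 satisfied · (6,3)X 2/3 satisfied · (6,4)X 2/2 satisfied
For instance (0,0) has only 0/2 same-type neighbors, below 3/8.

No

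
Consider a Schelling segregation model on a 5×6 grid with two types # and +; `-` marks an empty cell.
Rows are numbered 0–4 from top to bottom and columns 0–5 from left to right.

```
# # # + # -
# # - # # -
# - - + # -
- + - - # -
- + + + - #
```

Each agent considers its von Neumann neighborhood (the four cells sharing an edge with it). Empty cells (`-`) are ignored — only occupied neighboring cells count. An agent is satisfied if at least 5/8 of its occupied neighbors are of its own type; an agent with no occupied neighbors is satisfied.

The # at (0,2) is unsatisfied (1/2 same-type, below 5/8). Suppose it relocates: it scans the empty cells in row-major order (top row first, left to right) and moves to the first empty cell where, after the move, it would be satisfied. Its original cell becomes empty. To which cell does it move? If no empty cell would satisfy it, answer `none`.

Vacating (0,2). Empty cells in order:
  (0,5): 1/1 same-type → satisfied — stop here.

(0,5)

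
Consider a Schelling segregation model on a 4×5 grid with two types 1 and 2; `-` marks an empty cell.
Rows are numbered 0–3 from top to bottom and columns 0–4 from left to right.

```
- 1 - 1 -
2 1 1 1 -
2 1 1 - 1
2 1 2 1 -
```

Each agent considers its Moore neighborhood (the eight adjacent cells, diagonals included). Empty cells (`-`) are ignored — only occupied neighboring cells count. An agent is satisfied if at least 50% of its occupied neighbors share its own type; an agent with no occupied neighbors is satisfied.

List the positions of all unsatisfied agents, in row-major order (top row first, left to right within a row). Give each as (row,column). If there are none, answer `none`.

(1,0), (2,0), (3,0), (3,1), (3,2)

Row 0: (0,1)1 2/3 satisfied · (0,3)1 2/2 satisfied
Row 1: (1,0)2 1/4 not · (1,1)1 4/6 satisfied · (1,2)1 6/6 satisfied · (1,3)1 4/4 satisfied
Row 2: (2,0)2 2/5 not · (2,1)1 4/8 satisfied · (2,2)1 6/7 satisfied · (2,4)1 2/2 satisfied
Row 3: (3,0)2 1/3 not · (3,1)1 2/5 not · (3,2)2 0/4 not · (3,3)1 2/3 satisfied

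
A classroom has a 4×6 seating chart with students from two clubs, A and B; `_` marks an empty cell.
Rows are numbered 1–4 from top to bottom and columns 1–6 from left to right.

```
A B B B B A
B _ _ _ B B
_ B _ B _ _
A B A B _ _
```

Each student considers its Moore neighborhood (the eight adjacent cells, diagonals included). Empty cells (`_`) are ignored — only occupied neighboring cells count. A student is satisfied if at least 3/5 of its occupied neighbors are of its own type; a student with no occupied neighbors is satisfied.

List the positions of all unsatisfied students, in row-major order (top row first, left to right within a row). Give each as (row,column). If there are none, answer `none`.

Row 1: (1,1)A 0/2 unhappy · (1,2)B 2/3 ok · (1,3)B 2/2 ok · (1,4)B 3/3 ok · (1,5)B 3/4 ok · (1,6)A 0/3 unhappy
Row 2: (2,1)B 2/3 ok · (2,5)B 4/5 ok · (2,6)B 2/3 ok
Row 3: (3,2)B 2/4 unhappy · (3,4)B 2/3 ok
Row 4: (4,1)A 0/2 unhappy · (4,2)B 1/3 unhappy · (4,3)A 0/4 unhappy · (4,4)B 1/2 unhappy

(1,1), (1,6), (3,2), (4,1), (4,2), (4,3), (4,4)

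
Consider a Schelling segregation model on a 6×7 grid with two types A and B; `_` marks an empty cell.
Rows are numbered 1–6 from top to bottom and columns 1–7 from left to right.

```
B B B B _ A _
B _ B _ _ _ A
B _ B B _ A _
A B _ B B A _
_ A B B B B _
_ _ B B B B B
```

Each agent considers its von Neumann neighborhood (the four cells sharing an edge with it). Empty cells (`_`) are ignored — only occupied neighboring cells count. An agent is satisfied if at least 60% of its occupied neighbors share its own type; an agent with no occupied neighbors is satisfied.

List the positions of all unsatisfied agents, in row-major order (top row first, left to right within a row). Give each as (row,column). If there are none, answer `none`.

(3,1), (4,1), (4,2), (4,6), (5,2)

(1,1)B 2/2 satisfied
(1,2)B 2/2 satisfied
(1,3)B 3/3 satisfied
(1,4)B 1/1 satisfied
(1,6)A 0/0 satisfied
(2,1)B 2/2 satisfied
(2,3)B 2/2 satisfied
(2,7)A 0/0 satisfied
(3,1)B 1/2 not
(3,3)B 2/2 satisfied
(3,4)B 2/2 satisfied
(3,6)A 1/1 satisfied
(4,1)A 0/2 not
(4,2)B 0/2 not
(4,4)B 3/3 satisfied
(4,5)B 2/3 satisfied
(4,6)A 1/3 not
(5,2)A 0/2 not
(5,3)B 2/3 satisfied
(5,4)B 4/4 satisfied
(5,5)B 4/4 satisfied
(5,6)B 2/3 satisfied
(6,3)B 2/2 satisfied
(6,4)B 3/3 satisfied
(6,5)B 3/3 satisfied
(6,6)B 3/3 satisfied
(6,7)B 1/1 satisfied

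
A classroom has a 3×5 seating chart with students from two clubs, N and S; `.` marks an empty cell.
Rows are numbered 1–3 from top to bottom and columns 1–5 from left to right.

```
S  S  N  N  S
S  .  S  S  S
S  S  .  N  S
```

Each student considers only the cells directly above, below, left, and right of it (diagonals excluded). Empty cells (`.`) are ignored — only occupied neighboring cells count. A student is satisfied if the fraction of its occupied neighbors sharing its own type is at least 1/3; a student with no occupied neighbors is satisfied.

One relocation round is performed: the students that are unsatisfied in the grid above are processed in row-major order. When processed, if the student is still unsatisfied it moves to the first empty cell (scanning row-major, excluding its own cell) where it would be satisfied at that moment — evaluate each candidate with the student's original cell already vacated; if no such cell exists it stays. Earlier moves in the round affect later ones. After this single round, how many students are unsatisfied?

1

Initially unsatisfied (in order): (3,4).
  (3,4): no empty cell satisfies it; stays.
Resulting grid:
S S N N S
S . S S S
S S . N S
Unsatisfied now: (3,4).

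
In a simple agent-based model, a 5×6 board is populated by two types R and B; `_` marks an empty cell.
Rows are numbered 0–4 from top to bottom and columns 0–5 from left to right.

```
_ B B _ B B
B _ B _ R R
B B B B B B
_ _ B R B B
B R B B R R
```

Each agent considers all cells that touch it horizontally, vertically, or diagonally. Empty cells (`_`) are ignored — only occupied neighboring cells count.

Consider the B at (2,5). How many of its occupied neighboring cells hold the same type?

3

Occupied neighbors of (2,5): (1,4)=R, (1,5)=R, (2,4)=B, (3,4)=B, (3,5)=B.
Same type (B): 3 of 5.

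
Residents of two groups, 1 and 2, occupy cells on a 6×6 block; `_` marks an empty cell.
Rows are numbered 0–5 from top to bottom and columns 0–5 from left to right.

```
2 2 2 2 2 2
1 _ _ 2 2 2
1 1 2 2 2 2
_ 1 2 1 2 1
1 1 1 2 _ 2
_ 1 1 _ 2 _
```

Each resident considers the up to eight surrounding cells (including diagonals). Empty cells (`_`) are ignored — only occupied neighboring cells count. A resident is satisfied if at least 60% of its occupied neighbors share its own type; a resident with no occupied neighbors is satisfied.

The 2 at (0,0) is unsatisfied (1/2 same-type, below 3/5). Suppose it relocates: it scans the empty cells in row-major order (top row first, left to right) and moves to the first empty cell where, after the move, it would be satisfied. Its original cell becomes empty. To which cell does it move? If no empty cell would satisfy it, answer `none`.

(1,2)

Vacating (0,0). Empty cells in order:
  (1,1): 3/6 same-type → still unsatisfied.
  (1,2): 6/7 same-type → satisfied — stop here.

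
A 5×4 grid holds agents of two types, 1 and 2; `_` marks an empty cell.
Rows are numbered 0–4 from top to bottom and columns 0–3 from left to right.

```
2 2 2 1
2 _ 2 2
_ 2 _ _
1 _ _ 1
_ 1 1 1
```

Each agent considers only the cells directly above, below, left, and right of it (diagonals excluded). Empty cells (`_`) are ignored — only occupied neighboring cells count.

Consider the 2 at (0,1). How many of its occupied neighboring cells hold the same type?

Occupied neighbors of (0,1): (0,0)=2, (0,2)=2.
Same type (2): 2 of 2.

2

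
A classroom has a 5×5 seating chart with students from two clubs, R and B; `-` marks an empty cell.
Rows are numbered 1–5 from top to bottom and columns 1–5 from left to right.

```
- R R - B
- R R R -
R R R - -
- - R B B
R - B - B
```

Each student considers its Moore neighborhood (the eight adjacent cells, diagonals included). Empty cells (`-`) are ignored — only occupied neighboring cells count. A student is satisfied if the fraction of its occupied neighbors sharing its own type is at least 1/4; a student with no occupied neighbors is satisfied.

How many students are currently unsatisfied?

Row 1: (1,2)R 3/3 ✓ · (1,3)R 4/4 ✓ · (1,5)B 0/1 ✗
Row 2: (2,2)R 6/6 ✓ · (2,3)R 6/6 ✓ · (2,4)R 3/4 ✓
Row 3: (3,1)R 2/2 ✓ · (3,2)R 5/5 ✓ · (3,3)R 5/6 ✓
Row 4: (4,3)R 2/4 ✓ · (4,4)B 3/5 ✓ · (4,5)B 2/2 ✓
Row 5: (5,1)R 0/0 ✓ · (5,3)B 1/2 ✓ · (5,5)B 2/2 ✓
Unsatisfied: (1,5) — 1 in total.

1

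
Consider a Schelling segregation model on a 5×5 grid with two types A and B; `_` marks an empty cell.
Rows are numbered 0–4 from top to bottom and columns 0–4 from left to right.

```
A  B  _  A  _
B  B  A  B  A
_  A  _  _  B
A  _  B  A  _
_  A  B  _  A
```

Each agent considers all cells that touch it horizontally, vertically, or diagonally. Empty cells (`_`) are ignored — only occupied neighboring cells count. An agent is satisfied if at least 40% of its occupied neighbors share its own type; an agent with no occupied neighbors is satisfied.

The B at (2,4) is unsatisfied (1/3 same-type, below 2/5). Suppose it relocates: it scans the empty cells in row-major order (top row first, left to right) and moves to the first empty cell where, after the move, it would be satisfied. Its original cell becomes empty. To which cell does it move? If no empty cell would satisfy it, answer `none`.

Vacating (2,4). Empty cells in order:
  (0,2): 3/5 same-type → satisfied — stop here.

(0,2)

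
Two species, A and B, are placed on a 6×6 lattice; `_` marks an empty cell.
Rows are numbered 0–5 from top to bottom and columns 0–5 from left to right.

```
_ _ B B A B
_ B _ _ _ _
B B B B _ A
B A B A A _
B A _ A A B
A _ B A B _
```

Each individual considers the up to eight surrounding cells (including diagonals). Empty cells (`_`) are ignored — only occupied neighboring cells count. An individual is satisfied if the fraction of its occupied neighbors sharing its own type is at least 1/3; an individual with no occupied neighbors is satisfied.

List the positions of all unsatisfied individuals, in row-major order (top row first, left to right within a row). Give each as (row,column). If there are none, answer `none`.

Row 0: (0,2)B 2/2 ✓ · (0,3)B 1/2 ✓ · (0,4)A 0/2 ✗ · (0,5)B 0/1 ✗
Row 1: (1,1)B 4/4 ✓
Row 2: (2,0)B 3/4 ✓ · (2,1)B 5/6 ✓ · (2,2)B 4/6 ✓ · (2,3)B 2/4 ✓ · (2,5)A 1/1 ✓
Row 3: (3,0)B 3/5 ✓ · (3,1)A 1/7 ✗ · (3,2)B 3/7 ✓ · (3,3)A 3/6 ✓ · (3,4)A 4/6 ✓
Row 4: (4,0)B 1/4 ✗ · (4,1)A 2/6 ✓ · (4,3)A 4/7 ✓ · (4,4)A 4/6 ✓ · (4,5)B 1/3 ✓
Row 5: (5,0)A 1/2 ✓ · (5,2)B 0/3 ✗ · (5,3)A 2/4 ✓ · (5,4)B 1/4 ✗

(0,4), (0,5), (3,1), (4,0), (5,2), (5,4)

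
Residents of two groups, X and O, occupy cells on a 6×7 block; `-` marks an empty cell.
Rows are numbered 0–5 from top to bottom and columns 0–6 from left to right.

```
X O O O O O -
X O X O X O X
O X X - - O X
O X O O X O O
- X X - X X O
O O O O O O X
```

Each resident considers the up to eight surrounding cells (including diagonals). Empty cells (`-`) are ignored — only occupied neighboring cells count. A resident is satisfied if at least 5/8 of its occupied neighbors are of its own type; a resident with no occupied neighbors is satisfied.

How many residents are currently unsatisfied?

35

Row 0: (0,0)X 1/3 not · (0,1)O 2/5 not · (0,2)O 4/5 satisfied · (0,3)O 3/5 not · (0,4)O 4/5 satisfied · (0,5)O 2/4 not
Row 1: (1,0)X 2/5 not · (1,1)O 3/8 not · (1,2)X 2/7 not · (1,3)O 3/6 not · (1,4)X 0/6 not · (1,5)O 3/6 not · (1,6)X 1/4 not
Row 2: (2,0)O 2/5 not · (2,1)X 4/8 not · (2,2)X 3/7 not · (2,5)O 3/7 not · (2,6)X 1/5 not
Row 3: (3,0)O 1/4 not · (3,1)X 4/7 not · (3,2)O 1/6 not · (3,3)O 1/5 not · (3,4)X 2/5 not · (3,5)O 3/7 not · (3,6)O 3/5 not
Row 4: (4,1)X 2/7 not · (4,2)X 2/7 not · (4,4)X 2/7 not · (4,5)X 3/8 not · (4,6)O 3/5 not
Row 5: (5,0)O 1/2 not · (5,1)O 2/4 not · (5,2)O 2/4 not · (5,3)O 2/4 not · (5,4)O 2/4 not · (5,5)O 2/5 not · (5,6)X 1/3 not
Unsatisfied: (0,0), (0,1), (0,3), (0,5), (1,0), (1,1), (1,2), (1,3), (1,4), (1,5), (1,6), (2,0), (2,1), (2,2), (2,5), (2,6), (3,0), (3,1), (3,2), (3,3), (3,4), (3,5), (3,6), (4,1), (4,2), (4,4), (4,5), (4,6), (5,0), (5,1), (5,2), (5,3), (5,4), (5,5), (5,6) — 35 in total.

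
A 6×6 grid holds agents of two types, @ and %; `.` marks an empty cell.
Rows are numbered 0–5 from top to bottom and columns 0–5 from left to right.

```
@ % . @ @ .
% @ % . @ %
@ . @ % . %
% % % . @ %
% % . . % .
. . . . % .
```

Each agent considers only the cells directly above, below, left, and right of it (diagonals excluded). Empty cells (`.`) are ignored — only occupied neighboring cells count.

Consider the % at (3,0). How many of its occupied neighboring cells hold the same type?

Occupied neighbors of (3,0): (2,0)=@, (4,0)=%, (3,1)=%.
Same type (%): 2 of 3.

2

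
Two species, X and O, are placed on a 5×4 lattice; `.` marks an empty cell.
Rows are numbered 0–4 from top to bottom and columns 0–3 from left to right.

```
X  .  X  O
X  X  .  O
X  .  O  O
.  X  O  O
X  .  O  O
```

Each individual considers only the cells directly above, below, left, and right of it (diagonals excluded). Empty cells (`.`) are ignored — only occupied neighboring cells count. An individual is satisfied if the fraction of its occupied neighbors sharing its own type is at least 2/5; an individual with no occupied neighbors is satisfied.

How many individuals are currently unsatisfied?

Row 0: (0,0)X 1/1 ✓ · (0,2)X 0/1 ✗ · (0,3)O 1/2 ✓
Row 1: (1,0)X 3/3 ✓ · (1,1)X 1/1 ✓ · (1,3)O 2/2 ✓
Row 2: (2,0)X 1/1 ✓ · (2,2)O 2/2 ✓ · (2,3)O 3/3 ✓
Row 3: (3,1)X 0/1 ✗ · (3,2)O 3/4 ✓ · (3,3)O 3/3 ✓
Row 4: (4,0)X 0/0 ✓ · (4,2)O 2/2 ✓ · (4,3)O 2/2 ✓
Unsatisfied: (0,2), (3,1) — 2 in total.

2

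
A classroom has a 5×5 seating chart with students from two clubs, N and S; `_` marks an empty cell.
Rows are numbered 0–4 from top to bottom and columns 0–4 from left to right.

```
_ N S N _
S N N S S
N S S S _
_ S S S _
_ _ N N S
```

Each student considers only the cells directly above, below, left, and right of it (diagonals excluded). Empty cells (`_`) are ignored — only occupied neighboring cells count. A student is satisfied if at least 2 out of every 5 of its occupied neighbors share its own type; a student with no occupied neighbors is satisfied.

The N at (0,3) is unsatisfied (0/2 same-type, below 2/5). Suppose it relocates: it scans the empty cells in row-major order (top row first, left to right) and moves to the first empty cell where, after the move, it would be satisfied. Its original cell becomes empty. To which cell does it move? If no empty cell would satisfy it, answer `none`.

(0,0)

Vacating (0,3). Empty cells in order:
  (0,0): 1/2 same-type → satisfied — stop here.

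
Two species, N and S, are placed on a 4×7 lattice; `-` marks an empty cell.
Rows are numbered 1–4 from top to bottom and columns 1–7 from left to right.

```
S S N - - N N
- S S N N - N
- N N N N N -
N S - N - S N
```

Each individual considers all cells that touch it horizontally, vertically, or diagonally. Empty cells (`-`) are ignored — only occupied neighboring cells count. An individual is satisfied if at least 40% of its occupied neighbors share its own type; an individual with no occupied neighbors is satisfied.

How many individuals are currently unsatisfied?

4

Row 1: (1,1)S 2/2 satisfied · (1,2)S 3/4 satisfied · (1,3)N 1/4 not · (1,6)N 3/3 satisfied · (1,7)N 2/2 satisfied
Row 2: (2,2)S 3/6 satisfied · (2,3)S 2/7 not · (2,4)N 5/6 satisfied · (2,5)N 5/5 satisfied · (2,7)N 3/3 satisfied
Row 3: (3,2)N 2/5 satisfied · (3,3)N 4/7 satisfied · (3,4)N 5/6 satisfied · (3,5)N 5/6 satisfied · (3,6)N 4/5 satisfied
Row 4: (4,1)N 1/2 satisfied · (4,2)S 0/3 not · (4,4)N 3/3 satisfied · (4,6)S 0/3 not · (4,7)N 1/2 satisfied
Unsatisfied: (1,3), (2,3), (4,2), (4,6) — 4 in total.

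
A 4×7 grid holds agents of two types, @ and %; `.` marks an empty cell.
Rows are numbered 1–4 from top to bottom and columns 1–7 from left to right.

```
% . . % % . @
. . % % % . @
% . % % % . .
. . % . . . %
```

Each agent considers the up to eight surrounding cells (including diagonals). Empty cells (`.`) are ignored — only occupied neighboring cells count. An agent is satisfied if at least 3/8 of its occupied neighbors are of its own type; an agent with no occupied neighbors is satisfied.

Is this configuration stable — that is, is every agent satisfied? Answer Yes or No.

(1,1)% 0/0 ok
(1,4)% 4/4 ok
(1,5)% 3/3 ok
(1,7)@ 1/1 ok
(2,3)% 4/4 ok
(2,4)% 7/7 ok
(2,5)% 5/5 ok
(2,7)@ 1/1 ok
(3,1)% 0/0 ok
(3,3)% 4/4 ok
(3,4)% 6/6 ok
(3,5)% 3/3 ok
(4,3)% 2/2 ok
(4,7)% 0/0 ok
All meet the threshold, so the configuration is stable.

Yes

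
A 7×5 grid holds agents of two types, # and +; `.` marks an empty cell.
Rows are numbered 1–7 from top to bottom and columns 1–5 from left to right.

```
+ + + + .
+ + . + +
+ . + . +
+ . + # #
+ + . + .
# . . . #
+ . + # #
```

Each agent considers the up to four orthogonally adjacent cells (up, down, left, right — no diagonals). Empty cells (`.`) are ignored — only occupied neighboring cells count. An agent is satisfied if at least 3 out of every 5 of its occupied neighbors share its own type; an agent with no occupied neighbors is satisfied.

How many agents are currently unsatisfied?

9

(1,1)+ 2/2 satisfied
(1,2)+ 3/3 satisfied
(1,3)+ 2/2 satisfied
(1,4)+ 2/2 satisfied
(2,1)+ 3/3 satisfied
(2,2)+ 2/2 satisfied
(2,4)+ 2/2 satisfied
(2,5)+ 2/2 satisfied
(3,1)+ 2/2 satisfied
(3,3)+ 1/1 satisfied
(3,5)+ 1/2 not
(4,1)+ 2/2 satisfied
(4,3)+ 1/2 not
(4,4)# 1/3 not
(4,5)# 1/2 not
(5,1)+ 2/3 satisfied
(5,2)+ 1/1 satisfied
(5,4)+ 0/1 not
(6,1)# 0/2 not
(6,5)# 1/1 satisfied
(7,1)+ 0/1 not
(7,3)+ 0/1 not
(7,4)# 1/2 not
(7,5)# 2/2 satisfied
Unsatisfied: (3,5), (4,3), (4,4), (4,5), (5,4), (6,1), (7,1), (7,3), (7,4) — 9 in total.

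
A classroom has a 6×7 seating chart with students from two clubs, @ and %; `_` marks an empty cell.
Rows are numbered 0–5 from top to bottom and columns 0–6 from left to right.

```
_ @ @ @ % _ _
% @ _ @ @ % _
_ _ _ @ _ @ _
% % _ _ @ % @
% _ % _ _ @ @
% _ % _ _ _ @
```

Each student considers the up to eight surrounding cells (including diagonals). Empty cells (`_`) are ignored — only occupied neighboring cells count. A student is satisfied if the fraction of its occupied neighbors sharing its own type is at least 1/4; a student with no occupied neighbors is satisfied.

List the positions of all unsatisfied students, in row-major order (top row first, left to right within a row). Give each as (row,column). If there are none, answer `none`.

(0,1)@ 2/3 ✓
(0,2)@ 4/4 ✓
(0,3)@ 3/4 ✓
(0,4)% 1/4 ✓
(1,0)% 0/2 ✗
(1,1)@ 2/3 ✓
(1,3)@ 4/5 ✓
(1,4)@ 4/6 ✓
(1,5)% 1/3 ✓
(2,3)@ 3/3 ✓
(2,5)@ 3/5 ✓
(3,0)% 2/2 ✓
(3,1)% 3/3 ✓
(3,4)@ 3/4 ✓
(3,5)% 0/5 ✗
(3,6)@ 3/4 ✓
(4,0)% 3/3 ✓
(4,2)% 2/2 ✓
(4,5)@ 4/5 ✓
(4,6)@ 3/4 ✓
(5,0)% 1/1 ✓
(5,2)% 1/1 ✓
(5,6)@ 2/2 ✓

(1,0), (3,5)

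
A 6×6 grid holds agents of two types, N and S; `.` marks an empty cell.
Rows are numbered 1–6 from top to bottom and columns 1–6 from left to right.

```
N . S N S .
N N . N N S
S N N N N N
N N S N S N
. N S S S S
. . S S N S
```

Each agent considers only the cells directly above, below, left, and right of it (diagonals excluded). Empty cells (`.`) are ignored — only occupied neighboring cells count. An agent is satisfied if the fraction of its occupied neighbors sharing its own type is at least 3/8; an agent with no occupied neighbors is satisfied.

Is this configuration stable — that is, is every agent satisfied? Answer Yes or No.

No

(1,1)N 1/1 satisfied
(1,3)S 0/1 not
(1,4)N 1/3 not
(1,5)S 0/2 not
(2,1)N 2/3 satisfied
(2,2)N 2/2 satisfied
(2,4)N 3/3 satisfied
(2,5)N 2/4 satisfied
(2,6)S 0/2 not
(3,1)S 0/3 not
(3,2)N 3/4 satisfied
(3,3)N 2/3 satisfied
(3,4)N 4/4 satisfied
(3,5)N 3/4 satisfied
(3,6)N 2/3 satisfied
(4,1)N 1/2 satisfied
(4,2)N 3/4 satisfied
(4,3)S 1/4 not
(4,4)N 1/4 not
(4,5)S 1/4 not
(4,6)N 1/3 not
(5,2)N 1/2 satisfied
(5,3)S 3/4 satisfied
(5,4)S 3/4 satisfied
(5,5)S 3/4 satisfied
(5,6)S 2/3 satisfied
(6,3)S 2/2 satisfied
(6,4)S 2/3 satisfied
(6,5)N 0/3 not
(6,6)S 1/2 satisfied
For instance (1,3) has only 0/1 same-type neighbors, below 3/8.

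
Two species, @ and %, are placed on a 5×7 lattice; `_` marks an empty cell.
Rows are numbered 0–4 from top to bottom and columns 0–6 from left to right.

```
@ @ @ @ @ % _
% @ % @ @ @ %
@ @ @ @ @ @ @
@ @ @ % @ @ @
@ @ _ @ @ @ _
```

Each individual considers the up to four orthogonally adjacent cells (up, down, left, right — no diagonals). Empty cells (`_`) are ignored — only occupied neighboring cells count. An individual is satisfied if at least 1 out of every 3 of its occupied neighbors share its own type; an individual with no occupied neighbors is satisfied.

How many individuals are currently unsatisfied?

(0,0)@ 1/2 ok
(0,1)@ 3/3 ok
(0,2)@ 2/3 ok
(0,3)@ 3/3 ok
(0,4)@ 2/3 ok
(0,5)% 0/2 unhappy
(1,0)% 0/3 unhappy
(1,1)@ 2/4 ok
(1,2)% 0/4 unhappy
(1,3)@ 3/4 ok
(1,4)@ 4/4 ok
(1,5)@ 2/4 ok
(1,6)% 0/2 unhappy
(2,0)@ 2/3 ok
(2,1)@ 4/4 ok
(2,2)@ 3/4 ok
(2,3)@ 3/4 ok
(2,4)@ 4/4 ok
(2,5)@ 4/4 ok
(2,6)@ 2/3 ok
(3,0)@ 3/3 ok
(3,1)@ 4/4 ok
(3,2)@ 2/3 ok
(3,3)% 0/4 unhappy
(3,4)@ 3/4 ok
(3,5)@ 4/4 ok
(3,6)@ 2/2 ok
(4,0)@ 2/2 ok
(4,1)@ 2/2 ok
(4,3)@ 1/2 ok
(4,4)@ 3/3 ok
(4,5)@ 2/2 ok
Unsatisfied: (0,5), (1,0), (1,2), (1,6), (3,3) — 5 in total.

5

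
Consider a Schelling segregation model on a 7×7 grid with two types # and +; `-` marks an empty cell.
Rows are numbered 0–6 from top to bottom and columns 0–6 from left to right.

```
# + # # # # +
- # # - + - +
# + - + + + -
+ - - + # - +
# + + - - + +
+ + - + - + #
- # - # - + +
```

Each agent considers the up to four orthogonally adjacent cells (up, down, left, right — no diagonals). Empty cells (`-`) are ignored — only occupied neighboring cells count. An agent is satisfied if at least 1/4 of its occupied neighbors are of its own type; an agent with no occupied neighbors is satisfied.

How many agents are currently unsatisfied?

Row 0: (0,0)# 0/1 ✗ · (0,1)+ 0/3 ✗ · (0,2)# 2/3 ✓ · (0,3)# 2/2 ✓ · (0,4)# 2/3 ✓ · (0,5)# 1/2 ✓ · (0,6)+ 1/2 ✓
Row 1: (1,1)# 1/3 ✓ · (1,2)# 2/2 ✓ · (1,4)+ 1/2 ✓ · (1,6)+ 1/1 ✓
Row 2: (2,0)# 0/2 ✗ · (2,1)+ 0/2 ✗ · (2,3)+ 2/2 ✓ · (2,4)+ 3/4 ✓ · (2,5)+ 1/1 ✓
Row 3: (3,0)+ 0/2 ✗ · (3,3)+ 1/2 ✓ · (3,4)# 0/2 ✗ · (3,6)+ 1/1 ✓
Row 4: (4,0)# 0/3 ✗ · (4,1)+ 2/3 ✓ · (4,2)+ 1/1 ✓ · (4,5)+ 2/2 ✓ · (4,6)+ 2/3 ✓
Row 5: (5,0)+ 1/2 ✓ · (5,1)+ 2/3 ✓ · (5,3)+ 0/1 ✗ · (5,5)+ 2/3 ✓ · (5,6)# 0/3 ✗
Row 6: (6,1)# 0/1 ✗ · (6,3)# 0/1 ✗ · (6,5)+ 2/2 ✓ · (6,6)+ 1/2 ✓
Unsatisfied: (0,0), (0,1), (2,0), (2,1), (3,0), (3,4), (4,0), (5,3), (5,6), (6,1), (6,3) — 11 in total.

11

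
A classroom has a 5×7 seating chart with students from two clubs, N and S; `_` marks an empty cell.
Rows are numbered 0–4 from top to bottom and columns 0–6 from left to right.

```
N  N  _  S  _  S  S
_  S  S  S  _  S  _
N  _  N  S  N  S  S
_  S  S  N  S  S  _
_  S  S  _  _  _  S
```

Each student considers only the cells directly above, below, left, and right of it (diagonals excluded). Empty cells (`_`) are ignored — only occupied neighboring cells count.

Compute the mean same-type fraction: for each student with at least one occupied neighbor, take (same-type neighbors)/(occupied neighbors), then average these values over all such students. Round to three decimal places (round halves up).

0.690

Row 0: (0,0)N 1/1 · (0,1)N 1/2 · (0,3)S 1/1 · (0,5)S 2/2 · (0,6)S 1/1
Row 1: (1,1)S 1/2 · (1,2)S 2/3 · (1,3)S 3/3 · (1,5)S 2/2
Row 2: (2,0)N — no occupied neighbors · (2,2)N 0/3 · (2,3)S 1/4 · (2,4)N 0/3 · (2,5)S 3/4 · (2,6)S 1/1
Row 3: (3,1)S 2/2 · (3,2)S 2/4 · (3,3)N 0/3 · (3,4)S 1/3 · (3,5)S 2/2
Row 4: (4,1)S 2/2 · (4,2)S 2/2 · (4,6)S — no occupied neighbors
Sum over 21 students: 1/1 + 1/2 + 1/1 + 2/2 + 1/1 + 1/2 + 2/3 + 3/3 + 2/2 + 0/3 + 1/4 + 0/3 + 3/4 + 1/1 + 2/2 + 2/4 + 0/3 + 1/3 + 2/2 + 2/2 + 2/2 = 29/2; mean = 29/2 ÷ 21 = 29/42 = 0.690476… → 0.690.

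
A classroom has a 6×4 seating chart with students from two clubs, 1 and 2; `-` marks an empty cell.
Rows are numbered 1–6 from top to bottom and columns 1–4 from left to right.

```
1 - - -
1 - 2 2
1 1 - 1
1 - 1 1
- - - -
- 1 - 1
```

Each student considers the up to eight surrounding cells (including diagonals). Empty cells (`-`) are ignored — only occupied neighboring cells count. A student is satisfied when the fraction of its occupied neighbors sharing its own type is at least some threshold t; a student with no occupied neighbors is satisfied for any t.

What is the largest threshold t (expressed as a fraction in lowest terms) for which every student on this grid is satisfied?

(1,1)1 1/1
(2,1)1 3/3
(2,3)2 1/3
(2,4)2 1/2
(3,1)1 3/3
(3,2)1 4/5
(3,4)1 2/4
(4,1)1 2/2
(4,3)1 3/3
(4,4)1 2/2
(6,2)1 — no occupied neighbors
(6,4)1 — no occupied neighbors
The smallest same-type fraction is 1/3 at (2,3), which reduces to 1/3. Any threshold above that leaves this student unsatisfied.

1/3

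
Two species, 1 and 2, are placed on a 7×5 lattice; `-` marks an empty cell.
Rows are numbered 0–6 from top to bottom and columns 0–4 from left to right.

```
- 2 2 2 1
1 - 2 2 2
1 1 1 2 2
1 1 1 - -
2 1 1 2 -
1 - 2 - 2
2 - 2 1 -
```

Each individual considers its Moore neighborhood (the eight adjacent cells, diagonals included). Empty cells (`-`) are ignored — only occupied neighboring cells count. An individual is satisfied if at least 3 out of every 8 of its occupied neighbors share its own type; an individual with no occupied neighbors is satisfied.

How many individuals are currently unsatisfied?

5

(0,1)2 2/3 ✓
(0,2)2 4/4 ✓
(0,3)2 4/5 ✓
(0,4)1 0/3 ✗
(1,0)1 2/3 ✓
(1,2)2 5/7 ✓
(1,3)2 6/8 ✓
(1,4)2 4/5 ✓
(2,0)1 4/4 ✓
(2,1)1 6/7 ✓
(2,2)1 3/6 ✓
(2,3)2 4/6 ✓
(2,4)2 3/3 ✓
(3,0)1 4/5 ✓
(3,1)1 7/8 ✓
(3,2)1 5/7 ✓
(4,0)2 0/4 ✗
(4,1)1 5/7 ✓
(4,2)1 3/5 ✓
(4,3)2 2/4 ✓
(5,0)1 1/3 ✗
(5,2)2 2/5 ✓
(5,4)2 1/2 ✓
(6,0)2 0/1 ✗
(6,2)2 1/2 ✓
(6,3)1 0/3 ✗
Unsatisfied: (0,4), (4,0), (5,0), (6,0), (6,3) — 5 in total.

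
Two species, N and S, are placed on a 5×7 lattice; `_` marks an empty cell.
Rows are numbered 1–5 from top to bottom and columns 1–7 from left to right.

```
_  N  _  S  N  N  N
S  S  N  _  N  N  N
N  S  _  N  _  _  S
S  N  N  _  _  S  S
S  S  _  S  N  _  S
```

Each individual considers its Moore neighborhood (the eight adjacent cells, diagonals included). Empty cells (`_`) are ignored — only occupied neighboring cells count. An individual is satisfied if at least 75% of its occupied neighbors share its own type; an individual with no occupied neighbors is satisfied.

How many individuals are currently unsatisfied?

(1,2)N 1/3 unhappy
(1,4)S 0/3 unhappy
(1,5)N 3/4 ok
(1,6)N 5/5 ok
(1,7)N 3/3 ok
(2,1)S 2/4 unhappy
(2,2)S 2/5 unhappy
(2,3)N 2/5 unhappy
(2,5)N 4/5 ok
(2,6)N 5/6 ok
(2,7)N 3/4 ok
(3,1)N 1/5 unhappy
(3,2)S 3/7 unhappy
(3,4)N 3/3 ok
(3,7)S 2/4 unhappy
(4,1)S 3/5 unhappy
(4,2)N 2/6 unhappy
(4,3)N 2/5 unhappy
(4,6)S 3/4 ok
(4,7)S 3/3 ok
(5,1)S 2/3 unhappy
(5,2)S 2/4 unhappy
(5,4)S 0/2 unhappy
(5,5)N 0/2 unhappy
(5,7)S 2/2 ok
Unsatisfied: (1,2), (1,4), (2,1), (2,2), (2,3), (3,1), (3,2), (3,7), (4,1), (4,2), (4,3), (5,1), (5,2), (5,4), (5,5) — 15 in total.

15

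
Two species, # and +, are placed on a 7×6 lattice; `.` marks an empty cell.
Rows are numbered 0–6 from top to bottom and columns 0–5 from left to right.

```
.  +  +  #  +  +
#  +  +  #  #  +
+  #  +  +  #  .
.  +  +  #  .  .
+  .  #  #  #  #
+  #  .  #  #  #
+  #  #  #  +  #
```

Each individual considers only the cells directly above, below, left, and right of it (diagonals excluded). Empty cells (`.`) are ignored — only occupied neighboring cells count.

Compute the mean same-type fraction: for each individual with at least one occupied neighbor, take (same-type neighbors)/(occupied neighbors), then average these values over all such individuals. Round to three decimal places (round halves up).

Row 0: (0,1)+ 2/2 · (0,2)+ 2/3 · (0,3)# 1/3 · (0,4)+ 1/3 · (0,5)+ 2/2
Row 1: (1,0)# 0/2 · (1,1)+ 2/4 · (1,2)+ 3/4 · (1,3)# 2/4 · (1,4)# 2/4 · (1,5)+ 1/2
Row 2: (2,0)+ 0/2 · (2,1)# 0/4 · (2,2)+ 3/4 · (2,3)+ 1/4 · (2,4)# 1/2
Row 3: (3,1)+ 1/2 · (3,2)+ 2/4 · (3,3)# 1/3
Row 4: (4,0)+ 1/1 · (4,2)# 1/2 · (4,3)# 4/4 · (4,4)# 3/3 · (4,5)# 2/2
Row 5: (5,0)+ 2/3 · (5,1)# 1/2 · (5,3)# 3/3 · (5,4)# 3/4 · (5,5)# 3/3
Row 6: (6,0)+ 1/2 · (6,1)# 2/3 · (6,2)# 2/2 · (6,3)# 2/3 · (6,4)+ 0/3 · (6,5)# 1/2
Sum over 35 individuals: 2/2 + 2/3 + 1/3 + 1/3 + 2/2 + 0/2 + 2/4 + 3/4 + 2/4 + 2/4 + 1/2 + 0/2 + 0/4 + 3/4 + 1/4 + 1/2 + 1/2 + 2/4 + 1/3 + 1/1 + 1/2 + 4/4 + 3/3 + 2/2 + 2/3 + 1/2 + 3/3 + 3/4 + 3/3 + 1/2 + 2/3 + 2/2 + 2/3 + 0/3 + 1/2 = 62/3; mean = 62/3 ÷ 35 = 62/105 = 0.590476… → 0.590.

0.590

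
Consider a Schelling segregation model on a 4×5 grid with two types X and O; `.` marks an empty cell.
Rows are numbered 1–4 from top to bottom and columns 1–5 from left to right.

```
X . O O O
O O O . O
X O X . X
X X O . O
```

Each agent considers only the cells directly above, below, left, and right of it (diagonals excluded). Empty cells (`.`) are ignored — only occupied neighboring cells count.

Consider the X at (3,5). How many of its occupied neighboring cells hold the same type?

Occupied neighbors of (3,5): (2,5)=O, (4,5)=O.
Same type (X): 0 of 2.

0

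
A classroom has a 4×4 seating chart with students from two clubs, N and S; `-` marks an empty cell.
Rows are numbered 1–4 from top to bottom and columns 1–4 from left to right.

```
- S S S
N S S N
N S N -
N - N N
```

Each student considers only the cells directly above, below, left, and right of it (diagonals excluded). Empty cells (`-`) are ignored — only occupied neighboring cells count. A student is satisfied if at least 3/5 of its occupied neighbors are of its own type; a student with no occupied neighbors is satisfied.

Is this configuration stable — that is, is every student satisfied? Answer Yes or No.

No

(1,2)S 2/2 ok
(1,3)S 3/3 ok
(1,4)S 1/2 unhappy
(2,1)N 1/2 unhappy
(2,2)S 3/4 ok
(2,3)S 2/4 unhappy
(2,4)N 0/2 unhappy
(3,1)N 2/3 ok
(3,2)S 1/3 unhappy
(3,3)N 1/3 unhappy
(4,1)N 1/1 ok
(4,3)N 2/2 ok
(4,4)N 1/1 ok
For instance (1,4) has only 1/2 same-type neighbors, below 3/5.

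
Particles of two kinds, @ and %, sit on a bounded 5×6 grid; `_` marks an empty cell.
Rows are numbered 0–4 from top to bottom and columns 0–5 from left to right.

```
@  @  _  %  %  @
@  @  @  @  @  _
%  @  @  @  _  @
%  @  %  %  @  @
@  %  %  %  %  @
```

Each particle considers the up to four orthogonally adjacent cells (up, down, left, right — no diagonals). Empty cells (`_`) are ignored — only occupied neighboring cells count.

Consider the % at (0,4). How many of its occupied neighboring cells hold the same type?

1

Occupied neighbors of (0,4): (1,4)=@, (0,3)=%, (0,5)=@.
Same type (%): 1 of 3.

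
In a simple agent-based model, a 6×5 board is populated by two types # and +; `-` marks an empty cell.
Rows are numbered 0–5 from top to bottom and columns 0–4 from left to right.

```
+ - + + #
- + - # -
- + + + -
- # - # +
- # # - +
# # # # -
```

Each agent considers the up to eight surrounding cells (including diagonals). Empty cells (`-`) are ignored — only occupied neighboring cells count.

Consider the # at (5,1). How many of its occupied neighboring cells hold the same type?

Occupied neighbors of (5,1): (4,1)=#, (4,2)=#, (5,0)=#, (5,2)=#.
Same type (#): 4 of 4.

4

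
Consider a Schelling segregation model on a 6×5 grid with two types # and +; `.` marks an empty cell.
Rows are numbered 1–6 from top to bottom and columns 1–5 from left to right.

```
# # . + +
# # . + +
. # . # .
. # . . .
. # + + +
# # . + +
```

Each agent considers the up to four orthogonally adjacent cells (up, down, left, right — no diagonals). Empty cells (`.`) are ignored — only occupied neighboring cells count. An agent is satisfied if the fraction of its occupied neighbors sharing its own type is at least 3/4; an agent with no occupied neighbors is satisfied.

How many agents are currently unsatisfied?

4

(1,1)# 2/2 satisfied
(1,2)# 2/2 satisfied
(1,4)+ 2/2 satisfied
(1,5)+ 2/2 satisfied
(2,1)# 2/2 satisfied
(2,2)# 3/3 satisfied
(2,4)+ 2/3 not
(2,5)+ 2/2 satisfied
(3,2)# 2/2 satisfied
(3,4)# 0/1 not
(4,2)# 2/2 satisfied
(5,2)# 2/3 not
(5,3)+ 1/2 not
(5,4)+ 3/3 satisfied
(5,5)+ 2/2 satisfied
(6,1)# 1/1 satisfied
(6,2)# 2/2 satisfied
(6,4)+ 2/2 satisfied
(6,5)+ 2/2 satisfied
Unsatisfied: (2,4), (3,4), (5,2), (5,3) — 4 in total.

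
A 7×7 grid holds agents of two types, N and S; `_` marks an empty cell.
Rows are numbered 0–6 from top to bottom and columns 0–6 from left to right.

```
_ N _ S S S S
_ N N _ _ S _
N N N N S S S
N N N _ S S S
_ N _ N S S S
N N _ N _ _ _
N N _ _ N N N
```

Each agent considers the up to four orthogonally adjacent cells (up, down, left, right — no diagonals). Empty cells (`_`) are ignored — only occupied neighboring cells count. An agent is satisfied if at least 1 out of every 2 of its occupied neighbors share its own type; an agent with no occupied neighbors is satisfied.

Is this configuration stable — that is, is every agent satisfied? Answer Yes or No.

(0,1)N 1/1 ✓
(0,3)S 1/1 ✓
(0,4)S 2/2 ✓
(0,5)S 3/3 ✓
(0,6)S 1/1 ✓
(1,1)N 3/3 ✓
(1,2)N 2/2 ✓
(1,5)S 2/2 ✓
(2,0)N 2/2 ✓
(2,1)N 4/4 ✓
(2,2)N 4/4 ✓
(2,3)N 1/2 ✓
(2,4)S 2/3 ✓
(2,5)S 4/4 ✓
(2,6)S 2/2 ✓
(3,0)N 2/2 ✓
(3,1)N 4/4 ✓
(3,2)N 2/2 ✓
(3,4)S 3/3 ✓
(3,5)S 4/4 ✓
(3,6)S 3/3 ✓
(4,1)N 2/2 ✓
(4,3)N 1/2 ✓
(4,4)S 2/3 ✓
(4,5)S 3/3 ✓
(4,6)S 2/2 ✓
(5,0)N 2/2 ✓
(5,1)N 3/3 ✓
(5,3)N 1/1 ✓
(6,0)N 2/2 ✓
(6,1)N 2/2 ✓
(6,4)N 1/1 ✓
(6,5)N 2/2 ✓
(6,6)N 1/1 ✓
All meet the threshold, so the configuration is stable.

Yes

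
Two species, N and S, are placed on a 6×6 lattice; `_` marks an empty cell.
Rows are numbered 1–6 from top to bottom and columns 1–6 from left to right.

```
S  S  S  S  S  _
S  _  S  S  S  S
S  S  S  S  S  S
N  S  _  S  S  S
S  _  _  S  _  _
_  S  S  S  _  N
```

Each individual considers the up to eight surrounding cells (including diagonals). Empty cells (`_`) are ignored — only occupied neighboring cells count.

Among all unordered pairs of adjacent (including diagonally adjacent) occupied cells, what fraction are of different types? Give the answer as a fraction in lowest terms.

Scan each occupied cell's neighbors to the right and below (and the two forward diagonals) so each pair is counted once.
Row 1: S(1,1)–S(1,2)= S(1,1)–S(2,1)= S(1,2)–S(1,3)= S(1,2)–S(2,3)= S(1,2)–S(2,1)= S(1,3)–S(1,4)= S(1,3)–S(2,3)= S(1,3)–S(2,4)= S(1,4)–S(1,5)= S(1,4)–S(2,4)= S(1,4)–S(2,5)= S(1,4)–S(2,3)= S(1,5)–S(2,5)= S(1,5)–S(2,6)= S(1,5)–S(2,4)=  → 0/15 unlike.
Row 2: S(2,1)–S(3,1)= S(2,1)–S(3,2)= S(2,3)–S(2,4)= S(2,3)–S(3,3)= S(2,3)–S(3,4)= S(2,3)–S(3,2)= S(2,4)–S(2,5)= S(2,4)–S(3,4)= S(2,4)–S(3,5)= S(2,4)–S(3,3)= S(2,5)–S(2,6)= S(2,5)–S(3,5)= S(2,5)–S(3,6)= S(2,5)–S(3,4)= S(2,6)–S(3,6)= S(2,6)–S(3,5)=  → 0/16 unlike.
Row 3: S(3,1)–S(3,2)= S(3,1)–N(4,1)≠ S(3,1)–S(4,2)= S(3,2)–S(3,3)= S(3,2)–S(4,2)= S(3,2)–N(4,1)≠ S(3,3)–S(3,4)= S(3,3)–S(4,4)= S(3,3)–S(4,2)= S(3,4)–S(3,5)= S(3,4)–S(4,4)= S(3,4)–S(4,5)= S(3,5)–S(3,6)= S(3,5)–S(4,5)= S(3,5)–S(4,6)= S(3,5)–S(4,4)= S(3,6)–S(4,6)= S(3,6)–S(4,5)=  → 2/18 unlike.
Row 4: N(4,1)–S(4,2)≠ N(4,1)–S(5,1)≠ S(4,2)–S(5,1)= S(4,4)–S(4,5)= S(4,4)–S(5,4)= S(4,5)–S(4,6)= S(4,5)–S(5,4)=  → 2/7 unlike.
Row 5: S(5,1)–S(6,2)= S(5,4)–S(6,4)= S(5,4)–S(6,3)=  → 0/3 unlike.
Row 6: S(6,2)–S(6,3)= S(6,3)–S(6,4)=  → 0/2 unlike.
Total adjacent occupied pairs: 61; unlike-type pairs: 4.
4/61 is already in lowest terms.

4/61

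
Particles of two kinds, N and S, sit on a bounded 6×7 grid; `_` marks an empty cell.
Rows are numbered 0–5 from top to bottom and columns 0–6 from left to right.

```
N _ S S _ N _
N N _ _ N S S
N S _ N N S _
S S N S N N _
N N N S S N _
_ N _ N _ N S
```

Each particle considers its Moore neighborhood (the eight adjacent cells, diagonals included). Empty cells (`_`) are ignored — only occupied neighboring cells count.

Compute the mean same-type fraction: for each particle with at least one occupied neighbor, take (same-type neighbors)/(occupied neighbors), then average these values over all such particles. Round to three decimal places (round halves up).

Row 0: (0,0)N 2/2 · (0,2)S 1/2 · (0,3)S 1/2 · (0,5)N 1/3
Row 1: (1,0)N 3/4 · (1,1)N 3/5 · (1,4)N 3/6 · (1,5)S 2/5 · (1,6)S 2/3
Row 2: (2,0)N 2/5 · (2,1)S 2/6 · (2,3)N 4/5 · (2,4)N 4/7 · (2,5)S 2/6
Row 3: (3,0)S 2/5 · (3,1)S 2/7 · (3,2)N 3/7 · (3,3)S 2/7 · (3,4)N 4/8 · (3,5)N 3/5
Row 4: (4,0)N 2/4 · (4,1)N 4/6 · (4,2)N 4/7 · (4,3)S 2/6 · (4,4)S 2/7 · (4,5)N 3/5
Row 5: (5,1)N 3/3 · (5,3)N 1/3 · (5,5)N 1/3 · (5,6)S 0/2
Sum over 30 particles: 2/2 + 1/2 + 1/2 + 1/3 + 3/4 + 3/5 + 3/6 + 2/5 + 2/3 + 2/5 + 2/6 + 4/5 + 4/7 + 2/6 + 2/5 + 2/7 + 3/7 + 2/7 + 4/8 + 3/5 + 2/4 + 4/6 + 4/7 + 2/6 + 2/7 + 3/5 + 3/3 + 1/3 + 1/3 + 0/2 = 6221/420; mean = 6221/420 ÷ 30 = 6221/12600 = 0.493730… → 0.494.

0.494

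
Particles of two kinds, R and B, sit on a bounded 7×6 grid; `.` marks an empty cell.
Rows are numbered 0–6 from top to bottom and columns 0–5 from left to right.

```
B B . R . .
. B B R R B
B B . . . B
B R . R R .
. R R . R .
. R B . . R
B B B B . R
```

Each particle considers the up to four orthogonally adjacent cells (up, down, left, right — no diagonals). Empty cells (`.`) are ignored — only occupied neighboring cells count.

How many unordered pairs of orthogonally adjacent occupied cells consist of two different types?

7

Scan each occupied cell's neighbors to the right and below so each pair is counted once.
From row 0: 0 unlike of 3 pairs (running 0/3).
From row 1: 2 unlike of 6 pairs (running 2/9).
From row 2: 1 unlike of 3 pairs (running 3/12).
From row 3: 1 unlike of 4 pairs (running 4/16).
From row 4: 1 unlike of 3 pairs (running 5/19).
From row 5: 2 unlike of 4 pairs (running 7/23).
From row 6: 0 unlike of 3 pairs (running 7/26).
Total adjacent occupied pairs: 26; unlike-type pairs: 7.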